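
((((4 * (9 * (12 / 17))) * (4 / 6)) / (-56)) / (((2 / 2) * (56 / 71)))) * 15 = -9585 / 1666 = -5.75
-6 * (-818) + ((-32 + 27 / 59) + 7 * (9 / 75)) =7194014 / 1475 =4877.30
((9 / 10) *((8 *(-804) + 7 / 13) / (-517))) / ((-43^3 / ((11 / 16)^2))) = -8277291 / 124361669120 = -0.00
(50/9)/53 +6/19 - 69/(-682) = 3225131/6180966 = 0.52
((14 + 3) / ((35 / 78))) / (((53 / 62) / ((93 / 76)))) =1911429 / 35245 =54.23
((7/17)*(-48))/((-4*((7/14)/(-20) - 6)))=-3360/4097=-0.82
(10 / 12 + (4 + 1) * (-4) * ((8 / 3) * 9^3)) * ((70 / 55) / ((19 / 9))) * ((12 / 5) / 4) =-2939265 / 209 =-14063.47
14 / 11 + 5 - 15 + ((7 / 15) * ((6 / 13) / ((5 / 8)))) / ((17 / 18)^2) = -8617632 / 1033175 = -8.34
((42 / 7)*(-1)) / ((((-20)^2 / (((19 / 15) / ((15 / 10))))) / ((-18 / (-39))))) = -19 / 3250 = -0.01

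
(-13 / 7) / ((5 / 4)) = -1.49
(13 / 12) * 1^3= 13 / 12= 1.08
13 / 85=0.15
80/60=4/3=1.33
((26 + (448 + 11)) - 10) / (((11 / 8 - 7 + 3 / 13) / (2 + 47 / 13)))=-277400 / 561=-494.47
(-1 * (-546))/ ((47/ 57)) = 662.17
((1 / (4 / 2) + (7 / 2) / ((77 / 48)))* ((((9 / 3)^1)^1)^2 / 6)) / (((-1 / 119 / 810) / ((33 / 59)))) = -433755 / 2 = -216877.50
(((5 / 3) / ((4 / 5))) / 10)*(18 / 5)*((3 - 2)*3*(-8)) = -18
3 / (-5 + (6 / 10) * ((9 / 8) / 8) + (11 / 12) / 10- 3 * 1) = -2880 / 7511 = -0.38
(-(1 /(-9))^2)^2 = 1 /6561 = 0.00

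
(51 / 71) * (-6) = -306 / 71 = -4.31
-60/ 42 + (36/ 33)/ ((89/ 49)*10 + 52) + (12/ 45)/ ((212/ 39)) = -15947587/ 11692065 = -1.36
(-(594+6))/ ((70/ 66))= -3960/ 7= -565.71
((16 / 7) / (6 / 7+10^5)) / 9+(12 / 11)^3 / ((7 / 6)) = 32659554472 / 29348801559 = 1.11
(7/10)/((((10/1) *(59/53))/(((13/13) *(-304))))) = -28196/1475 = -19.12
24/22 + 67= 749/11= 68.09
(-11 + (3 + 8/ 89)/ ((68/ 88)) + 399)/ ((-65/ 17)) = -593094/ 5785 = -102.52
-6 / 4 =-3 / 2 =-1.50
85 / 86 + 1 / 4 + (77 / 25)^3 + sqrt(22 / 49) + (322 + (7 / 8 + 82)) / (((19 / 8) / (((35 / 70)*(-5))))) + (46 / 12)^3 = -935850380299 / 2757375000 + sqrt(22) / 7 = -338.73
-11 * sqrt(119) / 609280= -0.00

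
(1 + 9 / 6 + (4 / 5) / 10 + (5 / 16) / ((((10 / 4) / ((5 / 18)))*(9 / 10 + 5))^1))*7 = 1922347 / 106200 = 18.10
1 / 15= 0.07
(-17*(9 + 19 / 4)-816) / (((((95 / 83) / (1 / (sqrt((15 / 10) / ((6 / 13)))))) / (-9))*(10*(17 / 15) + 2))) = 38097*sqrt(13) / 400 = 343.40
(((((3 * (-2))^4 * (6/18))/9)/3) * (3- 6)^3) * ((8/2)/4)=-432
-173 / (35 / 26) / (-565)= 4498 / 19775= 0.23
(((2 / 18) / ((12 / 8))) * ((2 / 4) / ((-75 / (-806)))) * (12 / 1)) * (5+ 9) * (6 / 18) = 45136 / 2025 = 22.29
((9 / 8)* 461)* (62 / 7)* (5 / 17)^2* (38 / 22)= 61094025 / 89012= 686.36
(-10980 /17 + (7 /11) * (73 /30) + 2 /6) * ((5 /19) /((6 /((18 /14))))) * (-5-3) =7225686 /24871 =290.53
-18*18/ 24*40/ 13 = -540/ 13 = -41.54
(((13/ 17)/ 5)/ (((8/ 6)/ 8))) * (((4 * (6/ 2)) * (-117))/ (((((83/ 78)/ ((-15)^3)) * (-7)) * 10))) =-576580680/ 9877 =-58376.09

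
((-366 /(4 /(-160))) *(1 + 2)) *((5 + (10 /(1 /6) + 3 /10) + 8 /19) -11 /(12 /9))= 2524128.63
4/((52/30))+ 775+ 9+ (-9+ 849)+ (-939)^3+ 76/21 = -827934389.07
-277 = -277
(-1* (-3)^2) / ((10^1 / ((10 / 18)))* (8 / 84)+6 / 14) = -21 / 5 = -4.20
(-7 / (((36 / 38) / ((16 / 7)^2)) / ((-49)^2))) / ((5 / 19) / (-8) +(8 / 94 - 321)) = 5959353344 / 20635659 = 288.79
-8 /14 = -0.57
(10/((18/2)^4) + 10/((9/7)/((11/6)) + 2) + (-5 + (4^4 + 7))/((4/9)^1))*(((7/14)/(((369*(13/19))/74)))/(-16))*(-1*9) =280235285051/5819029632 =48.16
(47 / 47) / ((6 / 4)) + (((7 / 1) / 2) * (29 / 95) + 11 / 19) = 1319 / 570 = 2.31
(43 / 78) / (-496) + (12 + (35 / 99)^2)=1532381471 / 126393696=12.12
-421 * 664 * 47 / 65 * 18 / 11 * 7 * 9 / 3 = -4966378704 / 715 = -6945984.20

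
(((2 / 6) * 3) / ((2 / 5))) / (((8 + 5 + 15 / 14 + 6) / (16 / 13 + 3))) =1925 / 3653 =0.53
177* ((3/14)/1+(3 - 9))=-14337/14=-1024.07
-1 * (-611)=611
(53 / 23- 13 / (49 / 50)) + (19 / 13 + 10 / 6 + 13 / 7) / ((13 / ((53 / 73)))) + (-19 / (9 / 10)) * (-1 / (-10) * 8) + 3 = -3074725285 / 125134191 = -24.57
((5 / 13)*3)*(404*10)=60600 / 13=4661.54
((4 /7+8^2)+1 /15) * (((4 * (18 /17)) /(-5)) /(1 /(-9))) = 1465992 /2975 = 492.77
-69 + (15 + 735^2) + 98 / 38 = 10263298 / 19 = 540173.58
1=1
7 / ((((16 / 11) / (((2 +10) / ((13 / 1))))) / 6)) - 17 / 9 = 5795 / 234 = 24.76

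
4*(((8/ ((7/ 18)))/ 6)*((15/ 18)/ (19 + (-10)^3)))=-80/ 6867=-0.01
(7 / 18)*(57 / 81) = 133 / 486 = 0.27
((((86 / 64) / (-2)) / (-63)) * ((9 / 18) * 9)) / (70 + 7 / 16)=0.00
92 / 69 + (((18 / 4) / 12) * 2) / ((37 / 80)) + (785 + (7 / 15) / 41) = 17930174 / 22755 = 787.97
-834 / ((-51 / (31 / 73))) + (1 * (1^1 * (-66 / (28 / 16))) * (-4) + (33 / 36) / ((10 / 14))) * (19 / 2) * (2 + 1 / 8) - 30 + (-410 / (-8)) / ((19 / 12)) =488131494923 / 158450880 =3080.65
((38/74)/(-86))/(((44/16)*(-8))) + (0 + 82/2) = 2870183/70004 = 41.00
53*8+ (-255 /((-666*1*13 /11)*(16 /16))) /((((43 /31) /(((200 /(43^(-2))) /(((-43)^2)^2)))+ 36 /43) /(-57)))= 67308743404 /159254771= 422.65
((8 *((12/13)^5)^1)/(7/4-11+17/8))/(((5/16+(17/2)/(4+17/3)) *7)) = -2463105024/27308228857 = -0.09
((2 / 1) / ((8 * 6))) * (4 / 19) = 1 / 114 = 0.01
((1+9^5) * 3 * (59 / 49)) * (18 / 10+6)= 81524430 / 49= 1663763.88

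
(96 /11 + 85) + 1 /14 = 14445 /154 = 93.80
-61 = -61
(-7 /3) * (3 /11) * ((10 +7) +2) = -133 /11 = -12.09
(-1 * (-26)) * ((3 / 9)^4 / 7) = 26 / 567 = 0.05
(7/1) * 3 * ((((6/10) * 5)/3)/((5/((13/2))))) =273/10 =27.30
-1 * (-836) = 836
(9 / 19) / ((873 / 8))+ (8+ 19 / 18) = 300553 / 33174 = 9.06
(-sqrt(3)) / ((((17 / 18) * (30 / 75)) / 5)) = -225 * sqrt(3) / 17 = -22.92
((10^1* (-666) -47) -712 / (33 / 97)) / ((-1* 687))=290395 / 22671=12.81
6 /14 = 3 /7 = 0.43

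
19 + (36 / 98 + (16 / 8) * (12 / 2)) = 1537 / 49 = 31.37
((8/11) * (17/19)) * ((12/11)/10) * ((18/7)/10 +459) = 690336/21175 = 32.60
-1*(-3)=3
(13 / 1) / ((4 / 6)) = 39 / 2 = 19.50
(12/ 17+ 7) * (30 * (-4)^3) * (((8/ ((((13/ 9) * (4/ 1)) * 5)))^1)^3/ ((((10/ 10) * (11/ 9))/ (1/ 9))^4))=-293372928/ 13670667725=-0.02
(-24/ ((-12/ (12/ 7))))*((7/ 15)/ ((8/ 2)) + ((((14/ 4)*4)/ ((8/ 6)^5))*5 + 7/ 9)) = 57619/ 960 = 60.02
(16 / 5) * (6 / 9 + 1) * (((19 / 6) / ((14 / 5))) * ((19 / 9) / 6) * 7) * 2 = 7220 / 243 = 29.71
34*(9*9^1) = 2754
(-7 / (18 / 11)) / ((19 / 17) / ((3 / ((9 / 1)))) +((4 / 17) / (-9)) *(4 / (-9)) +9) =-11781 / 34052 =-0.35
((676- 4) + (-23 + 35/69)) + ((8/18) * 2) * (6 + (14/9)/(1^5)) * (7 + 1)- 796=-172820/1863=-92.76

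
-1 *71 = -71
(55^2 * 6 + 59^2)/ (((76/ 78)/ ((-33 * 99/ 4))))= -18132043.44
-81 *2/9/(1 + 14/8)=-72/11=-6.55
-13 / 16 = -0.81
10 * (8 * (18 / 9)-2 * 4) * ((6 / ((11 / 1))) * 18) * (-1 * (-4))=34560 / 11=3141.82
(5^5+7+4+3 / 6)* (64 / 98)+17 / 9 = 904145 / 441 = 2050.22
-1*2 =-2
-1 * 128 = -128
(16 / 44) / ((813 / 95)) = 380 / 8943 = 0.04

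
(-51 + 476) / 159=425 / 159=2.67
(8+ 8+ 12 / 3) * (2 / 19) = 40 / 19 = 2.11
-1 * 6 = -6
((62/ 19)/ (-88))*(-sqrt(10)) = 31*sqrt(10)/ 836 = 0.12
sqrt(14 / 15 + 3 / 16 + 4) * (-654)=-1479.95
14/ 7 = 2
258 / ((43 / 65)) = 390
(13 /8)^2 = 169 /64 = 2.64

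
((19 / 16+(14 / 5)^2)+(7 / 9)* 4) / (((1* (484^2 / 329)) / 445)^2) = 4.74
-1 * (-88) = 88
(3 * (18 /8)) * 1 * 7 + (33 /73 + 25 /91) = 47.98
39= 39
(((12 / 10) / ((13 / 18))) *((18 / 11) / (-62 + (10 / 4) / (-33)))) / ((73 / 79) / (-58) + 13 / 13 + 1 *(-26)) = 53444448 / 30524678015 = 0.00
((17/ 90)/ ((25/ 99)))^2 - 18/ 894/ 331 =1724448611/ 3082437500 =0.56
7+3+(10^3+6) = 1016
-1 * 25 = -25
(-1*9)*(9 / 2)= -81 / 2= -40.50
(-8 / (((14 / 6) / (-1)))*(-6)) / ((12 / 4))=-48 / 7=-6.86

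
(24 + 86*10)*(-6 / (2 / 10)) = -26520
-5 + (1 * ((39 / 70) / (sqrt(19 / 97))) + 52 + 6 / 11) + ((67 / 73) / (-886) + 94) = 39 * sqrt(1843) / 1330 + 100702909 / 711458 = 142.80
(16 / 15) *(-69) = -368 / 5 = -73.60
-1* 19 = -19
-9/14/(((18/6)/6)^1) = -1.29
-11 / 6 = -1.83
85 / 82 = 1.04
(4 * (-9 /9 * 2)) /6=-4 /3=-1.33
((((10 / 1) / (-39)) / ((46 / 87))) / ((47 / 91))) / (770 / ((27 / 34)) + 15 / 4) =-756 / 783725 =-0.00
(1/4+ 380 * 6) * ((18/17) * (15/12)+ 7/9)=5864803/1224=4791.51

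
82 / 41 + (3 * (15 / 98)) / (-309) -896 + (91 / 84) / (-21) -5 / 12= -40629499 / 45423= -894.47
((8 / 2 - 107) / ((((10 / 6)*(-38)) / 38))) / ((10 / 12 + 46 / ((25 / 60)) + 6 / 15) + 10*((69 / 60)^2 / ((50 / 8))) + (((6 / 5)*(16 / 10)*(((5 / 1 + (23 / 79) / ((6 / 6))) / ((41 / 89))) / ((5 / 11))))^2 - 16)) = 30391466146875 / 1205572120625008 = 0.03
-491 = -491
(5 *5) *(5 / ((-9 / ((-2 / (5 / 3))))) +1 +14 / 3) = 475 / 3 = 158.33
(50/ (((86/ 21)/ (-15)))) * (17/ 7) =-19125/ 43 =-444.77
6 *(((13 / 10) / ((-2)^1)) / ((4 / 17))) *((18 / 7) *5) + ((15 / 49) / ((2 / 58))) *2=-38289 / 196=-195.35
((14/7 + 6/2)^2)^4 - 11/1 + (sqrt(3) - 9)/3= sqrt(3)/3 + 390611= 390611.58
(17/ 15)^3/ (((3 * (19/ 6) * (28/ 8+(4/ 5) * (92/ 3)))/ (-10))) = -39304/ 719055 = -0.05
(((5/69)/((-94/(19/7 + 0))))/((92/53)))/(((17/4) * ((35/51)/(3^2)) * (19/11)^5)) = -76821327/317536760254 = -0.00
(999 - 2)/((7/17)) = 16949/7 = 2421.29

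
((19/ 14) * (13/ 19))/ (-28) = -13/ 392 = -0.03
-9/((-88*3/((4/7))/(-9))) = -0.18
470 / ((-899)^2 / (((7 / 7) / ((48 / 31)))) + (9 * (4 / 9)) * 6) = 0.00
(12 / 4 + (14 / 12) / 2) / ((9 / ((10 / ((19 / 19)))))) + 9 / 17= 4141 / 918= 4.51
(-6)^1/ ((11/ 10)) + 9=39/ 11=3.55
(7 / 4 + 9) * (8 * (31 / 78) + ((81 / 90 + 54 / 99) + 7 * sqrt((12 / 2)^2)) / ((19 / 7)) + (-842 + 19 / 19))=-2880401569 / 326040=-8834.50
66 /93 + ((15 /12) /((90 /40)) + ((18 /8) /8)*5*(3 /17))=229697 /151776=1.51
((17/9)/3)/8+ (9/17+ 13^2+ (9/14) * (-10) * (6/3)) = 4029127/25704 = 156.75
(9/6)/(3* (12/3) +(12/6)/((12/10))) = 9/82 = 0.11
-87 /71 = -1.23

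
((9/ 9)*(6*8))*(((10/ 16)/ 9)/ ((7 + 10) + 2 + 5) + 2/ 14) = 1763/ 252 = 7.00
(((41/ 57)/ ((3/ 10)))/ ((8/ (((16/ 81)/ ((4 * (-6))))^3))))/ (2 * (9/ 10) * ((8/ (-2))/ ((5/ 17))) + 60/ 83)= 425375/ 60477888014856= 0.00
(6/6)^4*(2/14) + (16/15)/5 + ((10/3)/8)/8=6859/16800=0.41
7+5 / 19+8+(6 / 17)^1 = 15.62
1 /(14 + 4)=1 /18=0.06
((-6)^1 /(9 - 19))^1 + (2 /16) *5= 49 /40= 1.22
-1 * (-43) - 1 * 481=-438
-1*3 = -3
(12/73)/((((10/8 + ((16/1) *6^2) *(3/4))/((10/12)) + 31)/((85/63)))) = 3400/8445297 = 0.00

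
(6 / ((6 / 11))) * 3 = 33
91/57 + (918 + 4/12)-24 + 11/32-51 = 1541779/1824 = 845.27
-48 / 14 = -24 / 7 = -3.43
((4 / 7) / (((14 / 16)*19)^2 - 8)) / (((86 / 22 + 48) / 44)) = 123904 / 68656469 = 0.00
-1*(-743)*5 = 3715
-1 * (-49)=49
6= 6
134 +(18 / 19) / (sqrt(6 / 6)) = 2564 / 19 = 134.95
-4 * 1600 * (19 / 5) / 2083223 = -0.01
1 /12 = 0.08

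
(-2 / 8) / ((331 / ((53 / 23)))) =-53 / 30452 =-0.00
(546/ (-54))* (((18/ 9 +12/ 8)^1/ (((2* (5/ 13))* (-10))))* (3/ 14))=0.99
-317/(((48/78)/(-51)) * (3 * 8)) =70057/64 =1094.64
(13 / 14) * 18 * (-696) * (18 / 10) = -732888 / 35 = -20939.66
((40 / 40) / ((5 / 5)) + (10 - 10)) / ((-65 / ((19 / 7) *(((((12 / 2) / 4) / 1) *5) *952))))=-3876 / 13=-298.15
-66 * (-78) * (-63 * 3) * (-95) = 92432340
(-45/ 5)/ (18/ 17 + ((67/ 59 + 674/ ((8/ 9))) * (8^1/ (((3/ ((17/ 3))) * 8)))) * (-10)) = 162486/ 258946559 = 0.00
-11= -11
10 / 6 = 5 / 3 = 1.67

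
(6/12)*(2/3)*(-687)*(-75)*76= 1305300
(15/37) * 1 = 15/37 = 0.41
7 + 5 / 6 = 47 / 6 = 7.83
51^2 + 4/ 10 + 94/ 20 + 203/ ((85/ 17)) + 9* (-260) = 3067/ 10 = 306.70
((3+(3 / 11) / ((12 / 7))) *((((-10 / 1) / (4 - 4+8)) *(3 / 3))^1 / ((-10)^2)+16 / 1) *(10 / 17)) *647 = 115024307 / 5984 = 19221.98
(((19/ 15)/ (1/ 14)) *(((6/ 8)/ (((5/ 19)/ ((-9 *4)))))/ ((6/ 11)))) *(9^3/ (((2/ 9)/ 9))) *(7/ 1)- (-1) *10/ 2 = -34469085863/ 50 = -689381717.26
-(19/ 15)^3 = -6859/ 3375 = -2.03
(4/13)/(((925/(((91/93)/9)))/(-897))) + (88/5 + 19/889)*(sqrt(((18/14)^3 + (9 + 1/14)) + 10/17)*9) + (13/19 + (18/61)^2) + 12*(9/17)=2199701151899/310175955225 + 704943*sqrt(32710006)/7405370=551.53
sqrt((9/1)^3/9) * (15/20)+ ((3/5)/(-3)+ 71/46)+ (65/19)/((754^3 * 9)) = 5248072676681/648432294120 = 8.09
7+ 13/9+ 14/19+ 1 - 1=1570/171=9.18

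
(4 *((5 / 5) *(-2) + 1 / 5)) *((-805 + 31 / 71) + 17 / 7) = 14351796 / 2485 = 5775.37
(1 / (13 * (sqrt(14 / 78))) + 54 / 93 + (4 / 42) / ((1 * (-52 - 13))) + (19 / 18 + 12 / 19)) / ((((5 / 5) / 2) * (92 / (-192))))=-174919952 / 18491655 - 96 * sqrt(273) / 2093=-10.22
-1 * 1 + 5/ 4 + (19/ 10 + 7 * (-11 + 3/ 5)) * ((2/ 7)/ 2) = -9.88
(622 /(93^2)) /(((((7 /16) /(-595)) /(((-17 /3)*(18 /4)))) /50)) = 359516000 /2883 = 124702.05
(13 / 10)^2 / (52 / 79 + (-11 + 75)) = 13351 / 510800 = 0.03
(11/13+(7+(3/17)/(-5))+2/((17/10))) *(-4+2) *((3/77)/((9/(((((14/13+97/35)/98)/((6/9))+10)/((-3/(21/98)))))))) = 8908633343/159345486300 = 0.06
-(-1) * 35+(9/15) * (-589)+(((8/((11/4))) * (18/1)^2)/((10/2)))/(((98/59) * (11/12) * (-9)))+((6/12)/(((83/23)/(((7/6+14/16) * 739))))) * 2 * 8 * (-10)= -249351119074/7381605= -33780.07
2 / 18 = 1 / 9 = 0.11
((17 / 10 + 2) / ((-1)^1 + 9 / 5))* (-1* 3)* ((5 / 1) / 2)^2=-86.72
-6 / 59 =-0.10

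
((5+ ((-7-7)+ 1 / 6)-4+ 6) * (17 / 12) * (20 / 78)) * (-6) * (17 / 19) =59245 / 4446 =13.33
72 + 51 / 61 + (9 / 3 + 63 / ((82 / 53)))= 583011 / 5002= 116.56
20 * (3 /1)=60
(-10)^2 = 100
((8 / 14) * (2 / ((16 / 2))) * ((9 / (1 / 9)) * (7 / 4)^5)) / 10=194481 / 10240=18.99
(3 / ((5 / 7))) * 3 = 63 / 5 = 12.60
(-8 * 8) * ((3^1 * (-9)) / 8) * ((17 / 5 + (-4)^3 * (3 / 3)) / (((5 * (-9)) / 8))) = 58176 / 25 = 2327.04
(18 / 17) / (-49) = -18 / 833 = -0.02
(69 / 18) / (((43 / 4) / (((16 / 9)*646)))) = 475456 / 1161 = 409.52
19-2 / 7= 131 / 7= 18.71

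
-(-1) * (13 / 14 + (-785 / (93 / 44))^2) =137937.29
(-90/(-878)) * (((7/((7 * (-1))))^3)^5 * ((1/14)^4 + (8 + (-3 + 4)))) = -15558525/16864624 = -0.92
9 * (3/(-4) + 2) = 11.25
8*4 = 32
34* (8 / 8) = 34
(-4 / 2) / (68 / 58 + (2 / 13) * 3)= -377 / 308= -1.22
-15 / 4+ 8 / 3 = -13 / 12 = -1.08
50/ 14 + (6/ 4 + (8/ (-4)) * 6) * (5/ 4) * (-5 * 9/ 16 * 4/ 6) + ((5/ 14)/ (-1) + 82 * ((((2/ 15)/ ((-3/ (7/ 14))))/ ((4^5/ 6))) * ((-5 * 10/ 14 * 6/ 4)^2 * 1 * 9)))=1257705/ 50176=25.07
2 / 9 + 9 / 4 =89 / 36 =2.47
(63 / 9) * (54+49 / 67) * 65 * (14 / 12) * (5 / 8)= 58396975 / 3216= 18158.26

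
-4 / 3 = -1.33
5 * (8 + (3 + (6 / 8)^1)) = 235 / 4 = 58.75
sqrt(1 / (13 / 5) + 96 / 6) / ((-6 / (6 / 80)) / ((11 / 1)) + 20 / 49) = -539 * sqrt(2769) / 48100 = -0.59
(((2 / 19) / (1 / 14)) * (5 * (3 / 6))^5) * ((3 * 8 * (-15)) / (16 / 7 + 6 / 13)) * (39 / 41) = -27948375 / 1558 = -17938.62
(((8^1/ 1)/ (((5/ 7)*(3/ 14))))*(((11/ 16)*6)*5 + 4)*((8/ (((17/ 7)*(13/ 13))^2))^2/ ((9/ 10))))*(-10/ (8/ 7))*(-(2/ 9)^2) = 1136.89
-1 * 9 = -9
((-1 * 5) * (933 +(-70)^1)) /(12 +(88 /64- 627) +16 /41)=7.04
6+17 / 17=7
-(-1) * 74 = 74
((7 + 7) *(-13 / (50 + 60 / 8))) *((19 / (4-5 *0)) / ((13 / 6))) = -798 / 115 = -6.94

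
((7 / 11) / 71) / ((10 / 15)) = 21 / 1562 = 0.01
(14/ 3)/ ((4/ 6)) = 7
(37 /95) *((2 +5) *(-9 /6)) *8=-3108 /95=-32.72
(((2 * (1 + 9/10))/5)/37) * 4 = 76/925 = 0.08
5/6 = 0.83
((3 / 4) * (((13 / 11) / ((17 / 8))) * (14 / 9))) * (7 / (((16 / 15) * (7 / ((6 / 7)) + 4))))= 9555 / 27302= 0.35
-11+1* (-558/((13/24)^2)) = -323267/169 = -1912.82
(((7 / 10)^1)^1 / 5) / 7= 1 / 50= 0.02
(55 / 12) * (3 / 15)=11 / 12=0.92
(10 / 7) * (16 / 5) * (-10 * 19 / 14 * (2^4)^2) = -778240 / 49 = -15882.45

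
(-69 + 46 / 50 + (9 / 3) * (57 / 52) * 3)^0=1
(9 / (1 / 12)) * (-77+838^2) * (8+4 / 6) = 657228312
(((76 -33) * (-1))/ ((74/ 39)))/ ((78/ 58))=-1247/ 74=-16.85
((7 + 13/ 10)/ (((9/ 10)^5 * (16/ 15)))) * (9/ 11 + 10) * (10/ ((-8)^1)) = -154328125/ 866052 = -178.20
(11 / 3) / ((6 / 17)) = 187 / 18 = 10.39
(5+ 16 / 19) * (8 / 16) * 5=555 / 38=14.61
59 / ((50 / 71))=4189 / 50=83.78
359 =359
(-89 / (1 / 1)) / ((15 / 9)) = -53.40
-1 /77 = -0.01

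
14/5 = 2.80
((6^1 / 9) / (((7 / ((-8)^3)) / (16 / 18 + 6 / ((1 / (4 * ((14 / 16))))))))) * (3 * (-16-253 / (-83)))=216857600 / 5229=41472.10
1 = 1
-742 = -742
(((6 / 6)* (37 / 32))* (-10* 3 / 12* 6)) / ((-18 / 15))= 925 / 64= 14.45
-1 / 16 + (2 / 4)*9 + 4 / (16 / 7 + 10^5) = 3106349 / 700016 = 4.44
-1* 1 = -1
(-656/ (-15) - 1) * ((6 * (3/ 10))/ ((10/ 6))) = 5769/ 125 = 46.15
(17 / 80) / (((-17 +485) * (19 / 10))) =17 / 71136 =0.00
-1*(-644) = 644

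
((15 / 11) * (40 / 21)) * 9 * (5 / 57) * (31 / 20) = 4650 / 1463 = 3.18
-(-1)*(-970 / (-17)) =970 / 17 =57.06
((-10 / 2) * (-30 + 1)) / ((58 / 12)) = 30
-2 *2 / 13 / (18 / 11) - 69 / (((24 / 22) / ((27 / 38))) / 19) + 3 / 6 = -798935 / 936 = -853.56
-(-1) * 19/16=19/16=1.19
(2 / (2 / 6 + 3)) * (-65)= -39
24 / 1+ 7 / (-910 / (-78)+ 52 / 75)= 7591 / 309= 24.57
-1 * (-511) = 511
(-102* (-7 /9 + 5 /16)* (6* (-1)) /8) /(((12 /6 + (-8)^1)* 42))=1139 /8064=0.14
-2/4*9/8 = -9/16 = -0.56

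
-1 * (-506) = 506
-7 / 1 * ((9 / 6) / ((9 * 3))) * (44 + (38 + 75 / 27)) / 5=-5341 / 810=-6.59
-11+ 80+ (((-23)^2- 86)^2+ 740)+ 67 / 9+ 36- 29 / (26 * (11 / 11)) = 46121477 / 234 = 197100.33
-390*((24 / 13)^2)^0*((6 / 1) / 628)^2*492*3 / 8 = -647595 / 98596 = -6.57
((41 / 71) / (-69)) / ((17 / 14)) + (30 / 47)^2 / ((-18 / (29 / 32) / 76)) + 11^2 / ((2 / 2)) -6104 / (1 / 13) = -58306341011017 / 735888588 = -79232.57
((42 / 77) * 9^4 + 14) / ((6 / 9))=59280 / 11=5389.09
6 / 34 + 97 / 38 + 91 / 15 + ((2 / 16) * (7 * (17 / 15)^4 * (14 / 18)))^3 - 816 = -12604231104866963838939853 / 15642102243375000000000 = -805.79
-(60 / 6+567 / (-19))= 377 / 19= 19.84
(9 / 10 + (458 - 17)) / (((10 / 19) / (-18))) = -755649 / 50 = -15112.98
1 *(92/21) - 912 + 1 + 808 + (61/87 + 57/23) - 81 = -2471390/14007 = -176.44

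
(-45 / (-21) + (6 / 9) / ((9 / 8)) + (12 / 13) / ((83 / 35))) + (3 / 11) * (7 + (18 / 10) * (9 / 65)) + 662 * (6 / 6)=37411750591 / 56081025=667.10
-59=-59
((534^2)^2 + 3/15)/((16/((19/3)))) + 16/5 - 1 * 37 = 7724824703827/240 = 32186769599.28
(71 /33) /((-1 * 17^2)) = -0.01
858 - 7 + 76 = 927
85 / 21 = 4.05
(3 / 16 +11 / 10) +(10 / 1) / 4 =303 / 80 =3.79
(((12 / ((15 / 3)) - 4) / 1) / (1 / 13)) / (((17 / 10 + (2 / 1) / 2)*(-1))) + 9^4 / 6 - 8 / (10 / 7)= 1095.60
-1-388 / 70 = -229 / 35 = -6.54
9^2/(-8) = -10.12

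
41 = 41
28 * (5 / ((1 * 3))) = 140 / 3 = 46.67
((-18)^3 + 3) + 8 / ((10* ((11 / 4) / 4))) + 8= -320091 / 55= -5819.84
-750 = -750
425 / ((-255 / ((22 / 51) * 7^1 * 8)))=-6160 / 153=-40.26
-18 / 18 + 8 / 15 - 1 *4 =-67 / 15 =-4.47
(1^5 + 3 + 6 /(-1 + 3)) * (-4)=-28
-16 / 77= -0.21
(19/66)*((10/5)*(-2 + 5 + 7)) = 190/33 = 5.76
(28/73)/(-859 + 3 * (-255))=-1/4234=-0.00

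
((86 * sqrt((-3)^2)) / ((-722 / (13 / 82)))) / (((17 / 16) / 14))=-187824 / 251617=-0.75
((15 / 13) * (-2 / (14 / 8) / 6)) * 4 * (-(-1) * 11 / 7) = -880 / 637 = -1.38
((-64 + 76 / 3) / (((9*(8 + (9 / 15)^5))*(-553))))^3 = 47634765625000000 / 53541383398781826964550337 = 0.00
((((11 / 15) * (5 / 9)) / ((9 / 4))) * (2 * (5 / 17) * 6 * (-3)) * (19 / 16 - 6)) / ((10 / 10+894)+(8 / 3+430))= 605 / 87057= 0.01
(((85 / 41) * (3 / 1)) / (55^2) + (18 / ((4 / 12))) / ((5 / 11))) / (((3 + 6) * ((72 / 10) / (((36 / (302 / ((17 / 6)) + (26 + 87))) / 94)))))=0.00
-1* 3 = -3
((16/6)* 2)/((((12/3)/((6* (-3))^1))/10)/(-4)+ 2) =960/361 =2.66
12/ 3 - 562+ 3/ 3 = -557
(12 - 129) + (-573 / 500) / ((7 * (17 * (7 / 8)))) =-12183771 / 104125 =-117.01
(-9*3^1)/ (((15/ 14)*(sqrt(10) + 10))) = -14/ 5 + 7*sqrt(10)/ 25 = -1.91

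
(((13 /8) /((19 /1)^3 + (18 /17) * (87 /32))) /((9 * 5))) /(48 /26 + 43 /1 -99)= -2873 /29564267040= -0.00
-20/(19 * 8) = -5/38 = -0.13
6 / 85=0.07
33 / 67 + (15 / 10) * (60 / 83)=8769 / 5561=1.58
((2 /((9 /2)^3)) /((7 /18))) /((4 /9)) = 8 /63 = 0.13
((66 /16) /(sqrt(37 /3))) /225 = 11 * sqrt(111) /22200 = 0.01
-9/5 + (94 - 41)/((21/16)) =4051/105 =38.58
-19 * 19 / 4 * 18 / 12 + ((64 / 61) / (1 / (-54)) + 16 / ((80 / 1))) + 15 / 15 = -465627 / 2440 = -190.83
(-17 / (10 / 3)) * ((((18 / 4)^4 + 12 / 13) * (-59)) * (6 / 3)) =51444873 / 208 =247331.12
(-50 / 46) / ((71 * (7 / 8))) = -200 / 11431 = -0.02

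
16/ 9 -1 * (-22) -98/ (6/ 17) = -2285/ 9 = -253.89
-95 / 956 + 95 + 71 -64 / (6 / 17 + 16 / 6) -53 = 6750649 / 73612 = 91.71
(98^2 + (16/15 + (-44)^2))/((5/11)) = 1904276/75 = 25390.35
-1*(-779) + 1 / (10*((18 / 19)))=779.11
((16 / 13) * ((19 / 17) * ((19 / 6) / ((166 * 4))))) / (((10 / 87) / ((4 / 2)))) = 0.11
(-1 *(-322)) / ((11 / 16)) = 5152 / 11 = 468.36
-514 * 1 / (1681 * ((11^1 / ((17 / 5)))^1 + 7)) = -4369 / 146247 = -0.03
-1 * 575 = -575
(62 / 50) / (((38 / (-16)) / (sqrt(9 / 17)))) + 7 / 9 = 7 / 9-744*sqrt(17) / 8075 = 0.40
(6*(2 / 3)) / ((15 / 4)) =16 / 15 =1.07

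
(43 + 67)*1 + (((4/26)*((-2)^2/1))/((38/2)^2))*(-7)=516174/4693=109.99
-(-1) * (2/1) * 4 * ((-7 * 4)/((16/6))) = -84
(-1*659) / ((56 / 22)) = -258.89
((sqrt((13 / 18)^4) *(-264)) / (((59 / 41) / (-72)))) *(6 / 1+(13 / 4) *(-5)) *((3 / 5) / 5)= -12499916 / 1475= -8474.52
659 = 659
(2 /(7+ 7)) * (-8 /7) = -8 /49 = -0.16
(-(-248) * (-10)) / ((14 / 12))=-2125.71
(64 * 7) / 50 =224 / 25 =8.96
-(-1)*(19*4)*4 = 304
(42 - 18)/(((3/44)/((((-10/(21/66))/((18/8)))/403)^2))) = 0.42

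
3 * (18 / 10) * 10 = 54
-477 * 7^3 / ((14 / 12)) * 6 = -841428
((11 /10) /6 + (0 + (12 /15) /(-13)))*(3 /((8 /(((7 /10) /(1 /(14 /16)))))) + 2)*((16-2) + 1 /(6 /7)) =189791 /46080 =4.12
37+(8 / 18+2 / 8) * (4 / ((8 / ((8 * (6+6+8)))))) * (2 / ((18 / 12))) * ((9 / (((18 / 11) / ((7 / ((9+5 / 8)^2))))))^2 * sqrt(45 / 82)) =1024000 * sqrt(410) / 2187801+37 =46.48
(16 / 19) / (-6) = -8 / 57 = -0.14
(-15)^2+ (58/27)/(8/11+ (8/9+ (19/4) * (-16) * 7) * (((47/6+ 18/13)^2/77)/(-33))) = 144764495721/643065667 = 225.12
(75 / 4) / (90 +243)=25 / 444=0.06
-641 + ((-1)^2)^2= -640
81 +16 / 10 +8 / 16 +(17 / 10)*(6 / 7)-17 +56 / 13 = 65397 / 910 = 71.86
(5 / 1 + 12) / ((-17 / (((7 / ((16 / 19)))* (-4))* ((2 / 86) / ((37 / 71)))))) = 9443 / 6364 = 1.48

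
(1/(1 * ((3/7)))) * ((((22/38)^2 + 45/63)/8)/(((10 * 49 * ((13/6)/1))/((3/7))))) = 153/1238230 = 0.00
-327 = -327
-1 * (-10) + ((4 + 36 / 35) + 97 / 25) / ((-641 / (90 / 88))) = 9857369 / 987140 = 9.99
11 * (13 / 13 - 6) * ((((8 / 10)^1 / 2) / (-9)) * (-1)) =-22 / 9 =-2.44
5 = 5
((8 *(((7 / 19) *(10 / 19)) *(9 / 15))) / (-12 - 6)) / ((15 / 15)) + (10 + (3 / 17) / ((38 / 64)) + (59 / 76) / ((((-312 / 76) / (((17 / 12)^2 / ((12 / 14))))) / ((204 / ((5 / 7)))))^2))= 398899400718655513 / 19355764147200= 20608.82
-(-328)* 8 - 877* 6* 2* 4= -39472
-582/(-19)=582/19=30.63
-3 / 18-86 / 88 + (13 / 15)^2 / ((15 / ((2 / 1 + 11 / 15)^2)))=-25721959 / 33412500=-0.77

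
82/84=41/42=0.98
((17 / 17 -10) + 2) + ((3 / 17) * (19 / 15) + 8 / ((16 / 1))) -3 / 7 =-7979 / 1190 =-6.71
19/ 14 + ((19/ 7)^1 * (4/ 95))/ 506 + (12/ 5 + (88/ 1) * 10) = 15651343/ 17710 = 883.76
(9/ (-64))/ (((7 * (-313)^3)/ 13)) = 117/ 13737605056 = 0.00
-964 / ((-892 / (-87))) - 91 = -185.02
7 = 7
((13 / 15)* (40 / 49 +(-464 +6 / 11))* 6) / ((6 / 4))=-12966824 / 8085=-1603.81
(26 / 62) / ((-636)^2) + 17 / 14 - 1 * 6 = -420069005 / 87775632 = -4.79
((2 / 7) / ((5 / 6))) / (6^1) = 2 / 35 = 0.06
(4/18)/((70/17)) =17/315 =0.05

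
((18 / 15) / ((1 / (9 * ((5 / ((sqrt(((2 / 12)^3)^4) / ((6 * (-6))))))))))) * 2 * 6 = -1088391168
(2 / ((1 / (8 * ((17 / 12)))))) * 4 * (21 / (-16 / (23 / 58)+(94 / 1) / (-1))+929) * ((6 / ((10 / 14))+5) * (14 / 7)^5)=92987012352 / 2575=36111461.11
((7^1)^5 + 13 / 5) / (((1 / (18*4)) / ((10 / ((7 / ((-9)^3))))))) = -8823022848 / 7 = -1260431835.43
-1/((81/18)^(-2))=-81/4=-20.25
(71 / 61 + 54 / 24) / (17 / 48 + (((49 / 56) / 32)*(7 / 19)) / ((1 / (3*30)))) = 2.71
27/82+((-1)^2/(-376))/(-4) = 20345/61664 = 0.33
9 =9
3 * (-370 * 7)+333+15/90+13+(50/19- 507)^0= -44537/6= -7422.83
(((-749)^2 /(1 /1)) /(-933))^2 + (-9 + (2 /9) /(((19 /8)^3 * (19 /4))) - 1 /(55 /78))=2255754610323121298 /6239364833295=361535.94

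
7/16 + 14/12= 1.60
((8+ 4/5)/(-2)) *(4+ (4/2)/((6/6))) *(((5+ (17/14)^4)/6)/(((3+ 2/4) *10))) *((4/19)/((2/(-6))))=9094833/15966650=0.57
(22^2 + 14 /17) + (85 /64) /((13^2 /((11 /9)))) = 802325143 /1654848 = 484.83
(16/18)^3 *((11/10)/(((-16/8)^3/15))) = -352/243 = -1.45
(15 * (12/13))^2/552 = 1350/3887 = 0.35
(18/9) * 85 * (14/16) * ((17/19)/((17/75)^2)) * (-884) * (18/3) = -261056250/19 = -13739802.63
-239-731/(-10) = -1659/10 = -165.90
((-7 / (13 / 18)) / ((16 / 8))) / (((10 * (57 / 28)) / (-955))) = 56154 / 247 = 227.34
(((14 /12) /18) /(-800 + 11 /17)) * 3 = -119 /489204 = -0.00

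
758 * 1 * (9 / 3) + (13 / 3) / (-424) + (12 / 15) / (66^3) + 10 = 174009050537 / 76186440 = 2283.99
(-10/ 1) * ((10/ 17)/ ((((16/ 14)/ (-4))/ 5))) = 1750/ 17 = 102.94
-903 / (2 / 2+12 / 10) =-4515 / 11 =-410.45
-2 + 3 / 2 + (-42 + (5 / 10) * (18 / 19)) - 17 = -2243 / 38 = -59.03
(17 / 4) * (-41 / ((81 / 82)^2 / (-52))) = 60926164 / 6561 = 9286.11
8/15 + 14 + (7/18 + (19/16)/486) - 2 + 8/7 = 3828617/272160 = 14.07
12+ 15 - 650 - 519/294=-61227/98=-624.77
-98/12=-49/6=-8.17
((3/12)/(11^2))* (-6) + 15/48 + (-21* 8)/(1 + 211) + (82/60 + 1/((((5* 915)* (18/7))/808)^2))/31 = -2416551524127553/5392748070270000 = -0.45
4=4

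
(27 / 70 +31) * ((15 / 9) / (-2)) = -2197 / 84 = -26.15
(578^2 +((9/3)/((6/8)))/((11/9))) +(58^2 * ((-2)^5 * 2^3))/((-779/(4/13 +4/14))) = 261025782736/779779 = 334743.28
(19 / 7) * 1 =19 / 7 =2.71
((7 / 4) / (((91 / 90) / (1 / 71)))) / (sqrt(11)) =0.01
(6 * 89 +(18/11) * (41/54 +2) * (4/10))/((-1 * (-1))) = 88408/165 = 535.81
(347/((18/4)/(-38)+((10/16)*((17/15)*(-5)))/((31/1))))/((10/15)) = -7357788/3289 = -2237.09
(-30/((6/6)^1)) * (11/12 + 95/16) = -1645/8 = -205.62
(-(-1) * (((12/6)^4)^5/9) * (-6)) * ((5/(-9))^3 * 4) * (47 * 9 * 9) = 49283072000/27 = 1825298962.96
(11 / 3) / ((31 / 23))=2.72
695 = 695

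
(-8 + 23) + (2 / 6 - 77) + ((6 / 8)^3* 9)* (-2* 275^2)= -55136545 / 96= -574339.01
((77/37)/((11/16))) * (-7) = -784/37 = -21.19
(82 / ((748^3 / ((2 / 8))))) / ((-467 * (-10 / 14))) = 287 / 1954436992640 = 0.00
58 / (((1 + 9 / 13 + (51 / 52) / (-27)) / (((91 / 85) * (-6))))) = -14820624 / 65875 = -224.98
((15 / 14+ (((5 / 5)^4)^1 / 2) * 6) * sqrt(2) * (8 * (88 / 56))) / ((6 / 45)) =18810 * sqrt(2) / 49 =542.88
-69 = -69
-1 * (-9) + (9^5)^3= 205891132094658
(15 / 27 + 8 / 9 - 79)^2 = 487204 / 81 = 6014.86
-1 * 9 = -9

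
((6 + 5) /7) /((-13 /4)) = -44 /91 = -0.48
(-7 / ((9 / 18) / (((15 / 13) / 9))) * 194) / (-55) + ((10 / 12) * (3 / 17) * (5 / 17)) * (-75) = 765473 / 247962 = 3.09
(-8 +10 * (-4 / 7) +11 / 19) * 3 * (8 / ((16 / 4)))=-10482 / 133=-78.81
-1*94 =-94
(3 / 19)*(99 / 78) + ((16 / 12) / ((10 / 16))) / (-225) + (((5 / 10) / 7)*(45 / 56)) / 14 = 1784436821 / 9149868000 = 0.20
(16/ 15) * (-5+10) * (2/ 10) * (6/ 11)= 32/ 55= 0.58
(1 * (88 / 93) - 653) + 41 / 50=-3028237 / 4650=-651.23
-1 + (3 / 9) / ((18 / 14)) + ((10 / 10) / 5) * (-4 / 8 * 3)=-281 / 270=-1.04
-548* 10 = -5480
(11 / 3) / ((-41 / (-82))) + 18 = 76 / 3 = 25.33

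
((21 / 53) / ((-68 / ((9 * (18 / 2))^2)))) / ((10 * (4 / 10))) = -137781 / 14416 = -9.56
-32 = -32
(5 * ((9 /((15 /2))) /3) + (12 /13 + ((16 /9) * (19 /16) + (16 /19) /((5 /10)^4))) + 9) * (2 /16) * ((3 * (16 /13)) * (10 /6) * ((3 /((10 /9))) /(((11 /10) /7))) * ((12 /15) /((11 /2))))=20546400 /388531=52.88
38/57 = 2/3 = 0.67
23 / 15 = 1.53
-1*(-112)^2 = -12544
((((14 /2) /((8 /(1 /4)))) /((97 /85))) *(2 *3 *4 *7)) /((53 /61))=762195 /20564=37.06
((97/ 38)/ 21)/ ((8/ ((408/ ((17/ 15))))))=1455/ 266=5.47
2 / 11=0.18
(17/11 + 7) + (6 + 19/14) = 2449/154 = 15.90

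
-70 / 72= -0.97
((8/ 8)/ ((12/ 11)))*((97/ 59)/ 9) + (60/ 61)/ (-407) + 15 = 2399072749/ 158197644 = 15.17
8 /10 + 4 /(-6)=2 /15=0.13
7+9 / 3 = 10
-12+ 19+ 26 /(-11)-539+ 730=195.64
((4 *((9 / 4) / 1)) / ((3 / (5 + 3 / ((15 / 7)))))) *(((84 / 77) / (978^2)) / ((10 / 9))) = 144 / 7306475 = 0.00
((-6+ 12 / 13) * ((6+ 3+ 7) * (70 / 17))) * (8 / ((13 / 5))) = -1029.17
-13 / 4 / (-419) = 13 / 1676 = 0.01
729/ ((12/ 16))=972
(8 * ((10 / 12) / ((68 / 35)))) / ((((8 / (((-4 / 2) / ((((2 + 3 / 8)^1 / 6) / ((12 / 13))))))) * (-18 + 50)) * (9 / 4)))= -350 / 12597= -0.03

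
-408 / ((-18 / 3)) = 68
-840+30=-810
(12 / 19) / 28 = 3 / 133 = 0.02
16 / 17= 0.94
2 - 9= -7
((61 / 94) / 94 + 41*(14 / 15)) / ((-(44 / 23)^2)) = -2683500091 / 256597440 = -10.46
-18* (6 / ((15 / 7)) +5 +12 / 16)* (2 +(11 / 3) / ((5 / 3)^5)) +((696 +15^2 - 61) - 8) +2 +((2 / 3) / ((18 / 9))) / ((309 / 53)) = 14553239677 / 28968750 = 502.38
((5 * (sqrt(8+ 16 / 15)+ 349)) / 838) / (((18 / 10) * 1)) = 5 * sqrt(510) / 11313+ 8725 / 7542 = 1.17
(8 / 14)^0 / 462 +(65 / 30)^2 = 13019 / 2772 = 4.70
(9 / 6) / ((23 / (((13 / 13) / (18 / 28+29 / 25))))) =0.04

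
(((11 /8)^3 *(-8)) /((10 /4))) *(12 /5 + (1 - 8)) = 30613 /800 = 38.27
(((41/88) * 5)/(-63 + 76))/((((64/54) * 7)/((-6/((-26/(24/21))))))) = 16605/2914912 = 0.01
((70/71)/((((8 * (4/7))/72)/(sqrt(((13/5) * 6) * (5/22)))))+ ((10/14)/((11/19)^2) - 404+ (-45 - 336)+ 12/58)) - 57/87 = -19240621/24563+ 2205 * sqrt(429)/1562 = -754.08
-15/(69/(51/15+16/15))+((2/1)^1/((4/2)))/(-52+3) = -3352/3381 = -0.99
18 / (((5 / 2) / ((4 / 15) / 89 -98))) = -1569912 / 2225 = -705.58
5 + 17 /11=72 /11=6.55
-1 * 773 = -773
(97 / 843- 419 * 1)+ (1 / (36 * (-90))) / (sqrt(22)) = -418.89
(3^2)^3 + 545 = 1274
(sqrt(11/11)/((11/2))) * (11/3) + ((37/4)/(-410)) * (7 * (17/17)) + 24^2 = 2836423/4920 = 576.51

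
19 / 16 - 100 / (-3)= 1657 / 48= 34.52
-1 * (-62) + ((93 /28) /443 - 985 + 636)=-3559855 /12404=-286.99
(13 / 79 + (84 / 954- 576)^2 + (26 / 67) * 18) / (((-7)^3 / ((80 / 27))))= -3550648417966640 / 1239236015913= -2865.19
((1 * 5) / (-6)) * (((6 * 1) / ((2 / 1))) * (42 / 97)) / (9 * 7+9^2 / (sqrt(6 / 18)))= -0.01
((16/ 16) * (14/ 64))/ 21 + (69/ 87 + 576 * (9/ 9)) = 1605821/ 2784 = 576.80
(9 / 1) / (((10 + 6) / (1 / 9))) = 1 / 16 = 0.06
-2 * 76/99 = -152/99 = -1.54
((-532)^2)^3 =22670953897037824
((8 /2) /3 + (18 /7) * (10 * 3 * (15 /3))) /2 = 4064 /21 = 193.52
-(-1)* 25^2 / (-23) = -625 / 23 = -27.17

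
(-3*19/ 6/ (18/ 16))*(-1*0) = 0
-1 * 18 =-18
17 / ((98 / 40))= 340 / 49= 6.94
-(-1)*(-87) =-87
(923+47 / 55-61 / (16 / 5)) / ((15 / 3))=180.96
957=957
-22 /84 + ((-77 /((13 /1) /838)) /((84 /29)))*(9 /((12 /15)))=-42103787 /2184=-19278.29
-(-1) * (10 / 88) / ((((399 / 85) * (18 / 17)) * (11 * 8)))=7225 / 27808704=0.00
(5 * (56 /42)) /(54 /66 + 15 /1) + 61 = 61.42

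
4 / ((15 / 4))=16 / 15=1.07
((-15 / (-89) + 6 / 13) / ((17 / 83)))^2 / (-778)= -3661097049 / 300984518458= -0.01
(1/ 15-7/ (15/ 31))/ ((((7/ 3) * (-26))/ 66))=7128/ 455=15.67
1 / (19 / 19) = 1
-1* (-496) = 496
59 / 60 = 0.98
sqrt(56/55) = 2*sqrt(770)/55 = 1.01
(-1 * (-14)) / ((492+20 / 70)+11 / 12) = 1176 / 41429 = 0.03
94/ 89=1.06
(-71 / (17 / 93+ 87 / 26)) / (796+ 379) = -171678 / 10026275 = -0.02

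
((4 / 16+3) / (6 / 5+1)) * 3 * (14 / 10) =273 / 44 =6.20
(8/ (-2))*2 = -8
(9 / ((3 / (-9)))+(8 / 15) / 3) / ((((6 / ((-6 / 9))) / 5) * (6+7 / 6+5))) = 2414 / 1971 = 1.22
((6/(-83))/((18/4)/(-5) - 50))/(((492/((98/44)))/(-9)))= -0.00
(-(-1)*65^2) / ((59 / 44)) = 185900 / 59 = 3150.85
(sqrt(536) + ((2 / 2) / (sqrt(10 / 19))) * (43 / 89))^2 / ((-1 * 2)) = -42491691 / 158420 - 86 * sqrt(6365) / 445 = -283.64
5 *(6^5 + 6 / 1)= 38910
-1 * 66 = -66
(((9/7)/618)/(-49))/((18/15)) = -5/141316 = -0.00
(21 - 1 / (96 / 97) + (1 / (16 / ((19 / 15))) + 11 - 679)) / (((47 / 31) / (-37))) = 15812.28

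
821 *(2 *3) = 4926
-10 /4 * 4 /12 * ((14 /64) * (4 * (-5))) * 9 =525 /16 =32.81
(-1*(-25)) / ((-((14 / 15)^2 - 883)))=5625 / 198479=0.03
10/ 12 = 5/ 6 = 0.83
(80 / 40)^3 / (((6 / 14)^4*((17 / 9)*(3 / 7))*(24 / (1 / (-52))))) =-16807 / 71604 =-0.23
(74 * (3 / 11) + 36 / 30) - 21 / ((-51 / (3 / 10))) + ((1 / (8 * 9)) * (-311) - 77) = -805337 / 13464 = -59.81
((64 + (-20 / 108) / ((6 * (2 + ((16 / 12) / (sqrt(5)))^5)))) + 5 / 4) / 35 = 9600 * sqrt(5) / 1289861867 + 1717215372 / 921329905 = 1.86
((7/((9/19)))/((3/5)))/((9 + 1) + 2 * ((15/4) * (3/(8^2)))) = 17024/7155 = 2.38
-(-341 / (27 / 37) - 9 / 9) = 12644 / 27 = 468.30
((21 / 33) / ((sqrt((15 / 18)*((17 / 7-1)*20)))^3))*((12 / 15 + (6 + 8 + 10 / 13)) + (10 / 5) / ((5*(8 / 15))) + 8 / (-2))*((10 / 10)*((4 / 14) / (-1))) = -67263*sqrt(105) / 35750000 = -0.02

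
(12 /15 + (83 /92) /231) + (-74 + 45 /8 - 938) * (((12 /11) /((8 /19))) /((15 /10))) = -369249289 /212520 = -1737.48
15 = 15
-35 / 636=-0.06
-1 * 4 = -4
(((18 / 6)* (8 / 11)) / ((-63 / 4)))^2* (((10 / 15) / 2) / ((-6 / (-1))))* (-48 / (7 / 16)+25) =-303616 / 3361743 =-0.09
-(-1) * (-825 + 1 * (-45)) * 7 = -6090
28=28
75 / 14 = 5.36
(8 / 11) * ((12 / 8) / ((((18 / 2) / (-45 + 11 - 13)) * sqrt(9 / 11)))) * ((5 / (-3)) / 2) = 470 * sqrt(11) / 297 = 5.25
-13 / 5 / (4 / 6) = -39 / 10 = -3.90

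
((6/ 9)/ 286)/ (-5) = -1/ 2145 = -0.00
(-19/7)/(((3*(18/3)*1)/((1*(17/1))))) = -323/126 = -2.56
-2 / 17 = -0.12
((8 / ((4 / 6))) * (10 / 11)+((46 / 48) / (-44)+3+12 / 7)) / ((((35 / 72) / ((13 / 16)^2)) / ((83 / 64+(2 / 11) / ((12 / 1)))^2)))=149654834519983 / 4103224688640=36.47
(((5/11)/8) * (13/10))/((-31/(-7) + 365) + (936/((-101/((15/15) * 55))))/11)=9191/40202976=0.00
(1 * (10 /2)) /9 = 5 /9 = 0.56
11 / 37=0.30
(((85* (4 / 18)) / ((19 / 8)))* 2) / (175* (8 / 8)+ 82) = 2720 / 43947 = 0.06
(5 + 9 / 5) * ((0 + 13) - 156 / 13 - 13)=-408 / 5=-81.60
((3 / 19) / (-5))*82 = -246 / 95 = -2.59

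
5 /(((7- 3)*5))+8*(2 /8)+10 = 49 /4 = 12.25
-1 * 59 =-59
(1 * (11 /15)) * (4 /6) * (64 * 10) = 2816 /9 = 312.89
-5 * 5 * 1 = -25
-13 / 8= -1.62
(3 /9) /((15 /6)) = 2 /15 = 0.13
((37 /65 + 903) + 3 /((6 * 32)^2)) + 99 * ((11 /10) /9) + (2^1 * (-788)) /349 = 253987041437 /278753280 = 911.15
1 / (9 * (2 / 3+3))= 1 / 33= 0.03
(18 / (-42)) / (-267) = 1 / 623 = 0.00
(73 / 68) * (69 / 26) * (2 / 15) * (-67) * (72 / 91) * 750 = -303731100 / 20111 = -15102.73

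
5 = 5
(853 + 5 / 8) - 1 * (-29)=882.62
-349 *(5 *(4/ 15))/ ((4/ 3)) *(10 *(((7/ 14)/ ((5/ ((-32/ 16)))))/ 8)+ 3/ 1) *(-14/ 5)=26873/ 10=2687.30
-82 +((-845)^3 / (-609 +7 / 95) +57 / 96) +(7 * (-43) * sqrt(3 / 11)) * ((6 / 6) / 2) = 229254590745 / 231392 - 301 * sqrt(33) / 22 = 990684.23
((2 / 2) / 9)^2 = 1 / 81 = 0.01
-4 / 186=-2 / 93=-0.02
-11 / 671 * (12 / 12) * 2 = -0.03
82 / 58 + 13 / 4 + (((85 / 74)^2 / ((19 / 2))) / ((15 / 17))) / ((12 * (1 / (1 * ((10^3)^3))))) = 356192626647559 / 27155484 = 13116784.32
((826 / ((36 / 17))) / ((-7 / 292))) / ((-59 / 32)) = 79424 / 9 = 8824.89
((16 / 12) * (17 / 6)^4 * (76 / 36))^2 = 2518248436201 / 76527504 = 32906.45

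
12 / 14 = 6 / 7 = 0.86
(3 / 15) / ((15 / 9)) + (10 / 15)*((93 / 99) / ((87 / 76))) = 143639 / 215325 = 0.67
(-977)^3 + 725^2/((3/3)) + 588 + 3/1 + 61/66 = -61515208661/66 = -932048616.08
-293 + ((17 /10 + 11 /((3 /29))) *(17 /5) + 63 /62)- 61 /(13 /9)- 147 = -3442667 /30225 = -113.90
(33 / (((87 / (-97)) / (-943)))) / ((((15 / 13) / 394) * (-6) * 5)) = -2576829541 / 6525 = -394916.40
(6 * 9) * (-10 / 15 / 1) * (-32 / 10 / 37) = 3.11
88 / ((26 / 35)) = 1540 / 13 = 118.46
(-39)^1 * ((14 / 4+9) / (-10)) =195 / 4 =48.75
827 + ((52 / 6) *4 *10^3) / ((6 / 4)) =215443 / 9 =23938.11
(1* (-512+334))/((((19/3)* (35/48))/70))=-51264/19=-2698.11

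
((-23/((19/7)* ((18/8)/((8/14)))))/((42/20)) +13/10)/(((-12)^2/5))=9883/1034208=0.01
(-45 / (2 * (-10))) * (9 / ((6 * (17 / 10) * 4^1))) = 135 / 272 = 0.50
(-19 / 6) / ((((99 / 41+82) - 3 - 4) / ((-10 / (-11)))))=-3895 / 104742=-0.04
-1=-1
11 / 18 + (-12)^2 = 2603 / 18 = 144.61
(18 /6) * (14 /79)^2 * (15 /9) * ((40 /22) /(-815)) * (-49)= 0.02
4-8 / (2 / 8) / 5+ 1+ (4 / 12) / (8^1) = -163 / 120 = -1.36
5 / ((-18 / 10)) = -25 / 9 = -2.78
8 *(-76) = -608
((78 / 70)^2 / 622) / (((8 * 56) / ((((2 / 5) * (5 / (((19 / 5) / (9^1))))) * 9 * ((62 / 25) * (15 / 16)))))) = 11457693 / 25942873600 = 0.00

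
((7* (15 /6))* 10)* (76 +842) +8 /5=803258 /5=160651.60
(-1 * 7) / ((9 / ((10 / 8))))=-35 / 36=-0.97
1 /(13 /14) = 14 /13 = 1.08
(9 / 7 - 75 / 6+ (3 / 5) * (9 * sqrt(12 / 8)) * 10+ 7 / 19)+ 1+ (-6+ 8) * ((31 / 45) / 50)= -2938129 / 299250+ 27 * sqrt(6)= 56.32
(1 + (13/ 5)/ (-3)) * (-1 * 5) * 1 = -2/ 3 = -0.67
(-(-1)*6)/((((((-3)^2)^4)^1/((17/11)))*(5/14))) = 476/120285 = 0.00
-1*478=-478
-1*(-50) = 50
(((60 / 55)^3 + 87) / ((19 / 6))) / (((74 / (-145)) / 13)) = -664603875 / 935693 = -710.28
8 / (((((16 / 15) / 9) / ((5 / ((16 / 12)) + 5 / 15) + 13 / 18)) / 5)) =12975 / 8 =1621.88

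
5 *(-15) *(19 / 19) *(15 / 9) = -125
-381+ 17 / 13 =-379.69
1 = 1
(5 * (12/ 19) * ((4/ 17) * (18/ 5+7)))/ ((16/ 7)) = 1113/ 323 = 3.45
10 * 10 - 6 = 94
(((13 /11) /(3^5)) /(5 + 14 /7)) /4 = 13 /74844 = 0.00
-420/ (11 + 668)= -60/ 97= -0.62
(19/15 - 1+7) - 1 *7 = 4/15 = 0.27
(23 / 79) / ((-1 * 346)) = -23 / 27334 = -0.00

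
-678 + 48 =-630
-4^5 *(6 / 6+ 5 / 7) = -12288 / 7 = -1755.43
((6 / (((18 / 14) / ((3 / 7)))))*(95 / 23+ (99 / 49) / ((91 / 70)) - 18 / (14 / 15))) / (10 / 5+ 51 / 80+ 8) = -31883200 / 12468001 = -2.56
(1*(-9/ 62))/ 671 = -0.00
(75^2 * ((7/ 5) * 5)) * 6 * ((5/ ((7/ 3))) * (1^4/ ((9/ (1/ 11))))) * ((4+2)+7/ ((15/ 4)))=442500/ 11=40227.27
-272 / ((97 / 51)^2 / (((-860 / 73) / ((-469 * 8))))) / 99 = -8450360 / 3543495263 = -0.00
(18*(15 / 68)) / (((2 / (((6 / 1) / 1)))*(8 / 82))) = 16605 / 136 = 122.10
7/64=0.11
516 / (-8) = -129 / 2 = -64.50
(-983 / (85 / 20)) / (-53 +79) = -1966 / 221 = -8.90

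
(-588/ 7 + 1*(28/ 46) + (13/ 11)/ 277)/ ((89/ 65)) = -379850055/ 6237209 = -60.90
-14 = -14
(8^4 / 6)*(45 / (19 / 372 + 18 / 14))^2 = 9373800038400 / 12117361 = 773584.28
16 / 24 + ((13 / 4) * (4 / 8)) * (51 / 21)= 775 / 168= 4.61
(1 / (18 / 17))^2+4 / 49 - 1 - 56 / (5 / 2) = -1780207 / 79380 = -22.43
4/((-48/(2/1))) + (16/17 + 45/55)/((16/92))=22327/2244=9.95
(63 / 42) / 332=3 / 664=0.00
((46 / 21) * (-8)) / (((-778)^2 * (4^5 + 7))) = -92 / 3276250971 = -0.00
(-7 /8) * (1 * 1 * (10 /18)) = -35 /72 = -0.49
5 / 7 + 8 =61 / 7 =8.71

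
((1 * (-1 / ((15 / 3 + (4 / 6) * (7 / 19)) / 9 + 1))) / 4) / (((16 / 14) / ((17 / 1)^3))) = -2520369 / 3712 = -678.98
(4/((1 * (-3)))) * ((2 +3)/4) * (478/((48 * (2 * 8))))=-1195/1152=-1.04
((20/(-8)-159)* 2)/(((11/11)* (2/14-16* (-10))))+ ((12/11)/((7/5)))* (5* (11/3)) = 12.27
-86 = -86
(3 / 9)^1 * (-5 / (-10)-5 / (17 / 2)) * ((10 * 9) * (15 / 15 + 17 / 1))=-810 / 17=-47.65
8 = 8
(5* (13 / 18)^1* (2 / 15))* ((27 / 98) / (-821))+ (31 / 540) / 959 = -302713 / 2976141420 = -0.00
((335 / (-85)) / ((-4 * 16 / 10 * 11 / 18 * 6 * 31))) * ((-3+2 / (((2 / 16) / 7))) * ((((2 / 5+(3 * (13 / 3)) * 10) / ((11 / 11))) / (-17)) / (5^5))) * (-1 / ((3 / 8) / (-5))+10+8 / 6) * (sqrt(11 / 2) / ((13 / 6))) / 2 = -132133179 * sqrt(22) / 32028425000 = -0.02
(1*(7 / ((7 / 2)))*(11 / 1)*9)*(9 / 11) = 162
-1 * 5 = -5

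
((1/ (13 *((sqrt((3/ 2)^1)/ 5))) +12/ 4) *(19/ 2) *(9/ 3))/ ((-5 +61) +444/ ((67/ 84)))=6365 *sqrt(6)/ 1067248 +11457/ 82096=0.15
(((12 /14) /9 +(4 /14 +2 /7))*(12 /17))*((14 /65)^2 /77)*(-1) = -224 /790075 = -0.00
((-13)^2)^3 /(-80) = -4826809 /80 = -60335.11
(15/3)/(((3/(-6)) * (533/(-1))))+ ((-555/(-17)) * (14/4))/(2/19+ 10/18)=354128975/2047786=172.93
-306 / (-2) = 153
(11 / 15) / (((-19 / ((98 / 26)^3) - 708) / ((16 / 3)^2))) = -331299584 / 11250526725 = -0.03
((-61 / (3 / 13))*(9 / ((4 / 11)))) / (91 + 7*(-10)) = -8723 / 28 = -311.54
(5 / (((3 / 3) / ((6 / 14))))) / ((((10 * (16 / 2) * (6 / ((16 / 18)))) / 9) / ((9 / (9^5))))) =1 / 183708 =0.00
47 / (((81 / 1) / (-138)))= -2162 / 27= -80.07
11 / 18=0.61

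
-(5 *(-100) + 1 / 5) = 499.80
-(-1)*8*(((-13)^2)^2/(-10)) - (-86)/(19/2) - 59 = -2175381/95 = -22898.75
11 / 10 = 1.10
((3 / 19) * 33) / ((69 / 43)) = 1419 / 437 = 3.25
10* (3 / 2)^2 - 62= -79 / 2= -39.50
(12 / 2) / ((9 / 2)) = 4 / 3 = 1.33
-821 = -821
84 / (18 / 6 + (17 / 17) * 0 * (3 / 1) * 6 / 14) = 28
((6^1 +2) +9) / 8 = 17 / 8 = 2.12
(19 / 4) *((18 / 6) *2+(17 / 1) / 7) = 1121 / 28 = 40.04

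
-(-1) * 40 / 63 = 40 / 63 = 0.63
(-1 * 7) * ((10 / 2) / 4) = -35 / 4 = -8.75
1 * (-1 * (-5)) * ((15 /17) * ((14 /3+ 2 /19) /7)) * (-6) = -2400 /133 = -18.05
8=8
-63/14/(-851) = 9/1702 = 0.01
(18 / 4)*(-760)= -3420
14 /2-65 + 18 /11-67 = -1357 /11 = -123.36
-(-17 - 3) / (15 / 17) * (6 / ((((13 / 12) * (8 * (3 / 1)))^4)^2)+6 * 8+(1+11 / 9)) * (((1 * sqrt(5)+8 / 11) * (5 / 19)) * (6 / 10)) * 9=802313582101451 / 681950882756+802313582101451 * sqrt(5) / 495964278368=4793.75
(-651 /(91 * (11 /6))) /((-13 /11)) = 558 /169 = 3.30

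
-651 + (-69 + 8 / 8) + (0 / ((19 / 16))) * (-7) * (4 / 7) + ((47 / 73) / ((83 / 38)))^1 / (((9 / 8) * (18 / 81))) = -4349277 / 6059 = -717.82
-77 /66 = -7 /6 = -1.17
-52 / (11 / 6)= -312 / 11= -28.36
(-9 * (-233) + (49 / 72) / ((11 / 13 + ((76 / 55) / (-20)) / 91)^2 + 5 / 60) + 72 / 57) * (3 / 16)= 1435117298019589 / 3646277327456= 393.58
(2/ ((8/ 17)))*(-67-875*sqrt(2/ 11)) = -14875*sqrt(22)/ 44-1139/ 4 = -1870.43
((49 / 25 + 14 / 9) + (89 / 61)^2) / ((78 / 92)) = 217374656 / 32651775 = 6.66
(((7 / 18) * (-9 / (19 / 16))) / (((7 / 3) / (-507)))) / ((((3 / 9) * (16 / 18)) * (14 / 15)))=616005 / 266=2315.81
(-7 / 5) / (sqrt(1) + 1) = -0.70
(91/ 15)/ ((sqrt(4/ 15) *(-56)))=-13 *sqrt(15)/ 240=-0.21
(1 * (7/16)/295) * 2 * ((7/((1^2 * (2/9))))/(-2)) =-441/9440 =-0.05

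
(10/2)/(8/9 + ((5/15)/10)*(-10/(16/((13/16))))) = 11520/2009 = 5.73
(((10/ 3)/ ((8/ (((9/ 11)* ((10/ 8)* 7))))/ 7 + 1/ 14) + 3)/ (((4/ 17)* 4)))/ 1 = 301869/ 16304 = 18.52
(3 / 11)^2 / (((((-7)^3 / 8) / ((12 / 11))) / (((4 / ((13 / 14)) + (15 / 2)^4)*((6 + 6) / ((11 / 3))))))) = -116466984 / 5934929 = -19.62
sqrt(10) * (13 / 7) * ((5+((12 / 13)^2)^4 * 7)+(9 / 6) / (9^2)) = 383596106479 * sqrt(10) / 23718939426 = 51.14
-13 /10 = -1.30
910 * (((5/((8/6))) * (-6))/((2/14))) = -143325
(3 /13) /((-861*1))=-1 /3731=-0.00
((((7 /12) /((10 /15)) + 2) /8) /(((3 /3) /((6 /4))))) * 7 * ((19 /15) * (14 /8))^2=2847929 /153600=18.54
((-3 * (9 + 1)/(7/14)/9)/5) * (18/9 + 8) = -40/3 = -13.33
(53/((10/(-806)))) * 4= -85436/5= -17087.20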